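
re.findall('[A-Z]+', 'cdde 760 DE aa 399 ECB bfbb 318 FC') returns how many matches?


Pattern '[A-Z]+' finds one or more uppercase letters.
Text: 'cdde 760 DE aa 399 ECB bfbb 318 FC'
Scanning for matches:
  Match 1: 'DE'
  Match 2: 'ECB'
  Match 3: 'FC'
Total matches: 3

3


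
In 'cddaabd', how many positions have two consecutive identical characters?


Looking for consecutive identical characters in 'cddaabd':
  pos 0-1: 'c' vs 'd' -> different
  pos 1-2: 'd' vs 'd' -> MATCH ('dd')
  pos 2-3: 'd' vs 'a' -> different
  pos 3-4: 'a' vs 'a' -> MATCH ('aa')
  pos 4-5: 'a' vs 'b' -> different
  pos 5-6: 'b' vs 'd' -> different
Consecutive identical pairs: ['dd', 'aa']
Count: 2

2


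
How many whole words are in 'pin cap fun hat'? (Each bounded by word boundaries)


Word boundaries (\b) mark the start/end of each word.
Text: 'pin cap fun hat'
Splitting by whitespace:
  Word 1: 'pin'
  Word 2: 'cap'
  Word 3: 'fun'
  Word 4: 'hat'
Total whole words: 4

4


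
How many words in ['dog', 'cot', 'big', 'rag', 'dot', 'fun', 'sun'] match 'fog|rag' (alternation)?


Alternation 'fog|rag' matches either 'fog' or 'rag'.
Checking each word:
  'dog' -> no
  'cot' -> no
  'big' -> no
  'rag' -> MATCH
  'dot' -> no
  'fun' -> no
  'sun' -> no
Matches: ['rag']
Count: 1

1


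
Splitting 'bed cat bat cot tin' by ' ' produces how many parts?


Splitting by ' ' breaks the string at each occurrence of the separator.
Text: 'bed cat bat cot tin'
Parts after split:
  Part 1: 'bed'
  Part 2: 'cat'
  Part 3: 'bat'
  Part 4: 'cot'
  Part 5: 'tin'
Total parts: 5

5


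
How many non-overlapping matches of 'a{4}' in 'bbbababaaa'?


Pattern 'a{4}' matches exactly 4 consecutive a's (greedy, non-overlapping).
String: 'bbbababaaa'
Scanning for runs of a's:
  Run at pos 3: 'a' (length 1) -> 0 match(es)
  Run at pos 5: 'a' (length 1) -> 0 match(es)
  Run at pos 7: 'aaa' (length 3) -> 0 match(es)
Matches found: []
Total: 0

0


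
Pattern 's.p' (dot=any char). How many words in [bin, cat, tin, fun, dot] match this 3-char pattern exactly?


Pattern 's.p' means: starts with 's', any single char, ends with 'p'.
Checking each word (must be exactly 3 chars):
  'bin' (len=3): no
  'cat' (len=3): no
  'tin' (len=3): no
  'fun' (len=3): no
  'dot' (len=3): no
Matching words: []
Total: 0

0


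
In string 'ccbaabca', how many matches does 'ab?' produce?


Pattern 'ab?' matches 'a' optionally followed by 'b'.
String: 'ccbaabca'
Scanning left to right for 'a' then checking next char:
  Match 1: 'a' (a not followed by b)
  Match 2: 'ab' (a followed by b)
  Match 3: 'a' (a not followed by b)
Total matches: 3

3


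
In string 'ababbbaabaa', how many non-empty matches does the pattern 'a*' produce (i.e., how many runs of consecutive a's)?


Pattern 'a*' matches zero or more a's. We want non-empty runs of consecutive a's.
String: 'ababbbaabaa'
Walking through the string to find runs of a's:
  Run 1: positions 0-0 -> 'a'
  Run 2: positions 2-2 -> 'a'
  Run 3: positions 6-7 -> 'aa'
  Run 4: positions 9-10 -> 'aa'
Non-empty runs found: ['a', 'a', 'aa', 'aa']
Count: 4

4


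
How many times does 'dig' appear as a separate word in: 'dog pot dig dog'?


Scanning each word for exact match 'dig':
  Word 1: 'dog' -> no
  Word 2: 'pot' -> no
  Word 3: 'dig' -> MATCH
  Word 4: 'dog' -> no
Total matches: 1

1


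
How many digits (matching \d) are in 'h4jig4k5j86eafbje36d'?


\d matches any digit 0-9.
Scanning 'h4jig4k5j86eafbje36d':
  pos 1: '4' -> DIGIT
  pos 5: '4' -> DIGIT
  pos 7: '5' -> DIGIT
  pos 9: '8' -> DIGIT
  pos 10: '6' -> DIGIT
  pos 17: '3' -> DIGIT
  pos 18: '6' -> DIGIT
Digits found: ['4', '4', '5', '8', '6', '3', '6']
Total: 7

7


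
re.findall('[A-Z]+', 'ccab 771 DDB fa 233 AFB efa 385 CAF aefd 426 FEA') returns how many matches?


Pattern '[A-Z]+' finds one or more uppercase letters.
Text: 'ccab 771 DDB fa 233 AFB efa 385 CAF aefd 426 FEA'
Scanning for matches:
  Match 1: 'DDB'
  Match 2: 'AFB'
  Match 3: 'CAF'
  Match 4: 'FEA'
Total matches: 4

4


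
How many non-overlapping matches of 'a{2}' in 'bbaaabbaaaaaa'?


Pattern 'a{2}' matches exactly 2 consecutive a's (greedy, non-overlapping).
String: 'bbaaabbaaaaaa'
Scanning for runs of a's:
  Run at pos 2: 'aaa' (length 3) -> 1 match(es)
  Run at pos 7: 'aaaaaa' (length 6) -> 3 match(es)
Matches found: ['aa', 'aa', 'aa', 'aa']
Total: 4

4


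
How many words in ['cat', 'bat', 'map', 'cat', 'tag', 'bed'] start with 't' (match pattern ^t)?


Pattern ^t anchors to start of word. Check which words begin with 't':
  'cat' -> no
  'bat' -> no
  'map' -> no
  'cat' -> no
  'tag' -> MATCH (starts with 't')
  'bed' -> no
Matching words: ['tag']
Count: 1

1


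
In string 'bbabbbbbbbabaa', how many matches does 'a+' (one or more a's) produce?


Pattern 'a+' matches one or more consecutive a's.
String: 'bbabbbbbbbabaa'
Scanning for runs of a:
  Match 1: 'a' (length 1)
  Match 2: 'a' (length 1)
  Match 3: 'aa' (length 2)
Total matches: 3

3


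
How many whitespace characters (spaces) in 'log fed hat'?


\s matches whitespace characters (spaces, tabs, etc.).
Text: 'log fed hat'
This text has 3 words separated by spaces.
Number of spaces = number of words - 1 = 3 - 1 = 2

2


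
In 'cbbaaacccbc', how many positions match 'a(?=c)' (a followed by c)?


Lookahead 'a(?=c)' matches 'a' only when followed by 'c'.
String: 'cbbaaacccbc'
Checking each position where char is 'a':
  pos 3: 'a' -> no (next='a')
  pos 4: 'a' -> no (next='a')
  pos 5: 'a' -> MATCH (next='c')
Matching positions: [5]
Count: 1

1


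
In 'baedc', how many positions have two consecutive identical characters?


Looking for consecutive identical characters in 'baedc':
  pos 0-1: 'b' vs 'a' -> different
  pos 1-2: 'a' vs 'e' -> different
  pos 2-3: 'e' vs 'd' -> different
  pos 3-4: 'd' vs 'c' -> different
Consecutive identical pairs: []
Count: 0

0


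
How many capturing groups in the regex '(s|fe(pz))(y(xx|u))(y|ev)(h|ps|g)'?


To count capturing groups, count each '(' that starts a group.
Pattern: '(s|fe(pz))(y(xx|u))(y|ev)(h|ps|g)'
Walking through the pattern:
  Position 0: '(' -> group #1
  Position 5: '(' -> group #2
  Position 10: '(' -> group #3
  Position 12: '(' -> group #4
  Position 19: '(' -> group #5
  Position 25: '(' -> group #6
Total capturing groups: 6

6


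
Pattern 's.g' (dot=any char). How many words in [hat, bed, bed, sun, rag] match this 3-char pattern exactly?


Pattern 's.g' means: starts with 's', any single char, ends with 'g'.
Checking each word (must be exactly 3 chars):
  'hat' (len=3): no
  'bed' (len=3): no
  'bed' (len=3): no
  'sun' (len=3): no
  'rag' (len=3): no
Matching words: []
Total: 0

0


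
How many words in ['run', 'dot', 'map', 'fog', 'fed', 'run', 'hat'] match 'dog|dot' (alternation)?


Alternation 'dog|dot' matches either 'dog' or 'dot'.
Checking each word:
  'run' -> no
  'dot' -> MATCH
  'map' -> no
  'fog' -> no
  'fed' -> no
  'run' -> no
  'hat' -> no
Matches: ['dot']
Count: 1

1


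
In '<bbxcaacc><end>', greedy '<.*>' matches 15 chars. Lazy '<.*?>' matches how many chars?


Greedy '<.*>' tries to match as MUCH as possible.
Lazy '<.*?>' tries to match as LITTLE as possible.

String: '<bbxcaacc><end>'
Greedy '<.*>' starts at first '<' and extends to the LAST '>': '<bbxcaacc><end>' (15 chars)
Lazy '<.*?>' starts at first '<' and stops at the FIRST '>': '<bbxcaacc>' (10 chars)

10


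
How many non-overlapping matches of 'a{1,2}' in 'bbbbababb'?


Pattern 'a{1,2}' matches between 1 and 2 consecutive a's (greedy).
String: 'bbbbababb'
Finding runs of a's and applying greedy matching:
  Run at pos 4: 'a' (length 1)
  Run at pos 6: 'a' (length 1)
Matches: ['a', 'a']
Count: 2

2


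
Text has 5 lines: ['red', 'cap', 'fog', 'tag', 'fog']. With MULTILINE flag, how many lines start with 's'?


With MULTILINE flag, ^ matches the start of each line.
Lines: ['red', 'cap', 'fog', 'tag', 'fog']
Checking which lines start with 's':
  Line 1: 'red' -> no
  Line 2: 'cap' -> no
  Line 3: 'fog' -> no
  Line 4: 'tag' -> no
  Line 5: 'fog' -> no
Matching lines: []
Count: 0

0


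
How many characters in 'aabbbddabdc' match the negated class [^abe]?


Negated class [^abe] matches any char NOT in {a, b, e}
Scanning 'aabbbddabdc':
  pos 0: 'a' -> no (excluded)
  pos 1: 'a' -> no (excluded)
  pos 2: 'b' -> no (excluded)
  pos 3: 'b' -> no (excluded)
  pos 4: 'b' -> no (excluded)
  pos 5: 'd' -> MATCH
  pos 6: 'd' -> MATCH
  pos 7: 'a' -> no (excluded)
  pos 8: 'b' -> no (excluded)
  pos 9: 'd' -> MATCH
  pos 10: 'c' -> MATCH
Total matches: 4

4


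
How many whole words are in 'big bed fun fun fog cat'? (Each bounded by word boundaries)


Word boundaries (\b) mark the start/end of each word.
Text: 'big bed fun fun fog cat'
Splitting by whitespace:
  Word 1: 'big'
  Word 2: 'bed'
  Word 3: 'fun'
  Word 4: 'fun'
  Word 5: 'fog'
  Word 6: 'cat'
Total whole words: 6

6


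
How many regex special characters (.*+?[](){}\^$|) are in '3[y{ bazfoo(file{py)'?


Regex special characters are: . * + ? [ ] ( ) { } \ ^ $ |
Scanning '3[y{ bazfoo(file{py)':
  pos 1: '[' -> SPECIAL
  pos 3: '{' -> SPECIAL
  pos 11: '(' -> SPECIAL
  pos 16: '{' -> SPECIAL
  pos 19: ')' -> SPECIAL
Special chars found: ['[', '{', '(', '{', ')']
Total: 5

5


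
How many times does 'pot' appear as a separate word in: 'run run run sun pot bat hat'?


Scanning each word for exact match 'pot':
  Word 1: 'run' -> no
  Word 2: 'run' -> no
  Word 3: 'run' -> no
  Word 4: 'sun' -> no
  Word 5: 'pot' -> MATCH
  Word 6: 'bat' -> no
  Word 7: 'hat' -> no
Total matches: 1

1


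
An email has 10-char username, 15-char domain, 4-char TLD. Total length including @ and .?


An email address has format: username@domain.tld
Username length: 10
'@' character: 1
Domain length: 15
'.' character: 1
TLD length: 4
Total = 10 + 1 + 15 + 1 + 4 = 31

31


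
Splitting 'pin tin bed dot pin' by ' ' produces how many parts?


Splitting by ' ' breaks the string at each occurrence of the separator.
Text: 'pin tin bed dot pin'
Parts after split:
  Part 1: 'pin'
  Part 2: 'tin'
  Part 3: 'bed'
  Part 4: 'dot'
  Part 5: 'pin'
Total parts: 5

5


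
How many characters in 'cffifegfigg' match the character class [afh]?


Character class [afh] matches any of: {a, f, h}
Scanning string 'cffifegfigg' character by character:
  pos 0: 'c' -> no
  pos 1: 'f' -> MATCH
  pos 2: 'f' -> MATCH
  pos 3: 'i' -> no
  pos 4: 'f' -> MATCH
  pos 5: 'e' -> no
  pos 6: 'g' -> no
  pos 7: 'f' -> MATCH
  pos 8: 'i' -> no
  pos 9: 'g' -> no
  pos 10: 'g' -> no
Total matches: 4

4


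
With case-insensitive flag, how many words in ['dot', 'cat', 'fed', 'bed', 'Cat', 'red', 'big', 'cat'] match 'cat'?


Case-insensitive matching: compare each word's lowercase form to 'cat'.
  'dot' -> lower='dot' -> no
  'cat' -> lower='cat' -> MATCH
  'fed' -> lower='fed' -> no
  'bed' -> lower='bed' -> no
  'Cat' -> lower='cat' -> MATCH
  'red' -> lower='red' -> no
  'big' -> lower='big' -> no
  'cat' -> lower='cat' -> MATCH
Matches: ['cat', 'Cat', 'cat']
Count: 3

3


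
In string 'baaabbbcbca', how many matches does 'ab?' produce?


Pattern 'ab?' matches 'a' optionally followed by 'b'.
String: 'baaabbbcbca'
Scanning left to right for 'a' then checking next char:
  Match 1: 'a' (a not followed by b)
  Match 2: 'a' (a not followed by b)
  Match 3: 'ab' (a followed by b)
  Match 4: 'a' (a not followed by b)
Total matches: 4

4


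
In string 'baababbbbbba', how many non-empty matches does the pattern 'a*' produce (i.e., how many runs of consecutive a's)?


Pattern 'a*' matches zero or more a's. We want non-empty runs of consecutive a's.
String: 'baababbbbbba'
Walking through the string to find runs of a's:
  Run 1: positions 1-2 -> 'aa'
  Run 2: positions 4-4 -> 'a'
  Run 3: positions 11-11 -> 'a'
Non-empty runs found: ['aa', 'a', 'a']
Count: 3

3


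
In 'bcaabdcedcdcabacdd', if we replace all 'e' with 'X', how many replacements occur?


re.sub('e', 'X', text) replaces every occurrence of 'e' with 'X'.
Text: 'bcaabdcedcdcabacdd'
Scanning for 'e':
  pos 7: 'e' -> replacement #1
Total replacements: 1

1


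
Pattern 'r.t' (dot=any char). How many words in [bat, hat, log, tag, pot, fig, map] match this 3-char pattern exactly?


Pattern 'r.t' means: starts with 'r', any single char, ends with 't'.
Checking each word (must be exactly 3 chars):
  'bat' (len=3): no
  'hat' (len=3): no
  'log' (len=3): no
  'tag' (len=3): no
  'pot' (len=3): no
  'fig' (len=3): no
  'map' (len=3): no
Matching words: []
Total: 0

0


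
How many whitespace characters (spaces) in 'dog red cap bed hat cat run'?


\s matches whitespace characters (spaces, tabs, etc.).
Text: 'dog red cap bed hat cat run'
This text has 7 words separated by spaces.
Number of spaces = number of words - 1 = 7 - 1 = 6

6


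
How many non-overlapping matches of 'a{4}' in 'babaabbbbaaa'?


Pattern 'a{4}' matches exactly 4 consecutive a's (greedy, non-overlapping).
String: 'babaabbbbaaa'
Scanning for runs of a's:
  Run at pos 1: 'a' (length 1) -> 0 match(es)
  Run at pos 3: 'aa' (length 2) -> 0 match(es)
  Run at pos 9: 'aaa' (length 3) -> 0 match(es)
Matches found: []
Total: 0

0


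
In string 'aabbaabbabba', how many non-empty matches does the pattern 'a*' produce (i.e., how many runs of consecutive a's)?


Pattern 'a*' matches zero or more a's. We want non-empty runs of consecutive a's.
String: 'aabbaabbabba'
Walking through the string to find runs of a's:
  Run 1: positions 0-1 -> 'aa'
  Run 2: positions 4-5 -> 'aa'
  Run 3: positions 8-8 -> 'a'
  Run 4: positions 11-11 -> 'a'
Non-empty runs found: ['aa', 'aa', 'a', 'a']
Count: 4

4


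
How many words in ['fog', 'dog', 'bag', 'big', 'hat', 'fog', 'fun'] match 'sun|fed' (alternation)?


Alternation 'sun|fed' matches either 'sun' or 'fed'.
Checking each word:
  'fog' -> no
  'dog' -> no
  'bag' -> no
  'big' -> no
  'hat' -> no
  'fog' -> no
  'fun' -> no
Matches: []
Count: 0

0


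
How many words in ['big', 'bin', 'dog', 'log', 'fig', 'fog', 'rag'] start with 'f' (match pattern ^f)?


Pattern ^f anchors to start of word. Check which words begin with 'f':
  'big' -> no
  'bin' -> no
  'dog' -> no
  'log' -> no
  'fig' -> MATCH (starts with 'f')
  'fog' -> MATCH (starts with 'f')
  'rag' -> no
Matching words: ['fig', 'fog']
Count: 2

2


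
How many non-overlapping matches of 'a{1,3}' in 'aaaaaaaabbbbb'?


Pattern 'a{1,3}' matches between 1 and 3 consecutive a's (greedy).
String: 'aaaaaaaabbbbb'
Finding runs of a's and applying greedy matching:
  Run at pos 0: 'aaaaaaaa' (length 8)
Matches: ['aaa', 'aaa', 'aa']
Count: 3

3


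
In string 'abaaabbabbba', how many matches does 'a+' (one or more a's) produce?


Pattern 'a+' matches one or more consecutive a's.
String: 'abaaabbabbba'
Scanning for runs of a:
  Match 1: 'a' (length 1)
  Match 2: 'aaa' (length 3)
  Match 3: 'a' (length 1)
  Match 4: 'a' (length 1)
Total matches: 4

4


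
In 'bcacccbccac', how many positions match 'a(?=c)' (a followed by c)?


Lookahead 'a(?=c)' matches 'a' only when followed by 'c'.
String: 'bcacccbccac'
Checking each position where char is 'a':
  pos 2: 'a' -> MATCH (next='c')
  pos 9: 'a' -> MATCH (next='c')
Matching positions: [2, 9]
Count: 2

2


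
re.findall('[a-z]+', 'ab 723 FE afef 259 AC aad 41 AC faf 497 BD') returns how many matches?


Pattern '[a-z]+' finds one or more lowercase letters.
Text: 'ab 723 FE afef 259 AC aad 41 AC faf 497 BD'
Scanning for matches:
  Match 1: 'ab'
  Match 2: 'afef'
  Match 3: 'aad'
  Match 4: 'faf'
Total matches: 4

4


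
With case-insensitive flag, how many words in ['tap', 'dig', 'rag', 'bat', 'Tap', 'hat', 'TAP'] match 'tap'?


Case-insensitive matching: compare each word's lowercase form to 'tap'.
  'tap' -> lower='tap' -> MATCH
  'dig' -> lower='dig' -> no
  'rag' -> lower='rag' -> no
  'bat' -> lower='bat' -> no
  'Tap' -> lower='tap' -> MATCH
  'hat' -> lower='hat' -> no
  'TAP' -> lower='tap' -> MATCH
Matches: ['tap', 'Tap', 'TAP']
Count: 3

3


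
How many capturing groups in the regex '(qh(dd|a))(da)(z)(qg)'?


To count capturing groups, count each '(' that starts a group.
Pattern: '(qh(dd|a))(da)(z)(qg)'
Walking through the pattern:
  Position 0: '(' -> group #1
  Position 3: '(' -> group #2
  Position 10: '(' -> group #3
  Position 14: '(' -> group #4
  Position 17: '(' -> group #5
Total capturing groups: 5

5


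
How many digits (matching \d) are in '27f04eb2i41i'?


\d matches any digit 0-9.
Scanning '27f04eb2i41i':
  pos 0: '2' -> DIGIT
  pos 1: '7' -> DIGIT
  pos 3: '0' -> DIGIT
  pos 4: '4' -> DIGIT
  pos 7: '2' -> DIGIT
  pos 9: '4' -> DIGIT
  pos 10: '1' -> DIGIT
Digits found: ['2', '7', '0', '4', '2', '4', '1']
Total: 7

7


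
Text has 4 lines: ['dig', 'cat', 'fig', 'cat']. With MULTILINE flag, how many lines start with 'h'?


With MULTILINE flag, ^ matches the start of each line.
Lines: ['dig', 'cat', 'fig', 'cat']
Checking which lines start with 'h':
  Line 1: 'dig' -> no
  Line 2: 'cat' -> no
  Line 3: 'fig' -> no
  Line 4: 'cat' -> no
Matching lines: []
Count: 0

0


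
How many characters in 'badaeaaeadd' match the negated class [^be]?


Negated class [^be] matches any char NOT in {b, e}
Scanning 'badaeaaeadd':
  pos 0: 'b' -> no (excluded)
  pos 1: 'a' -> MATCH
  pos 2: 'd' -> MATCH
  pos 3: 'a' -> MATCH
  pos 4: 'e' -> no (excluded)
  pos 5: 'a' -> MATCH
  pos 6: 'a' -> MATCH
  pos 7: 'e' -> no (excluded)
  pos 8: 'a' -> MATCH
  pos 9: 'd' -> MATCH
  pos 10: 'd' -> MATCH
Total matches: 8

8


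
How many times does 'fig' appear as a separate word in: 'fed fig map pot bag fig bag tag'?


Scanning each word for exact match 'fig':
  Word 1: 'fed' -> no
  Word 2: 'fig' -> MATCH
  Word 3: 'map' -> no
  Word 4: 'pot' -> no
  Word 5: 'bag' -> no
  Word 6: 'fig' -> MATCH
  Word 7: 'bag' -> no
  Word 8: 'tag' -> no
Total matches: 2

2


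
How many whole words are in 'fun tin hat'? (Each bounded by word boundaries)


Word boundaries (\b) mark the start/end of each word.
Text: 'fun tin hat'
Splitting by whitespace:
  Word 1: 'fun'
  Word 2: 'tin'
  Word 3: 'hat'
Total whole words: 3

3


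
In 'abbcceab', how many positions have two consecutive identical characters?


Looking for consecutive identical characters in 'abbcceab':
  pos 0-1: 'a' vs 'b' -> different
  pos 1-2: 'b' vs 'b' -> MATCH ('bb')
  pos 2-3: 'b' vs 'c' -> different
  pos 3-4: 'c' vs 'c' -> MATCH ('cc')
  pos 4-5: 'c' vs 'e' -> different
  pos 5-6: 'e' vs 'a' -> different
  pos 6-7: 'a' vs 'b' -> different
Consecutive identical pairs: ['bb', 'cc']
Count: 2

2


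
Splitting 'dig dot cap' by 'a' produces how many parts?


Splitting by 'a' breaks the string at each occurrence of the separator.
Text: 'dig dot cap'
Parts after split:
  Part 1: 'dig dot c'
  Part 2: 'p'
Total parts: 2

2


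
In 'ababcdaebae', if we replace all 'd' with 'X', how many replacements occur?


re.sub('d', 'X', text) replaces every occurrence of 'd' with 'X'.
Text: 'ababcdaebae'
Scanning for 'd':
  pos 5: 'd' -> replacement #1
Total replacements: 1

1


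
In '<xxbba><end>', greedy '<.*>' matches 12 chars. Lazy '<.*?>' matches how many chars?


Greedy '<.*>' tries to match as MUCH as possible.
Lazy '<.*?>' tries to match as LITTLE as possible.

String: '<xxbba><end>'
Greedy '<.*>' starts at first '<' and extends to the LAST '>': '<xxbba><end>' (12 chars)
Lazy '<.*?>' starts at first '<' and stops at the FIRST '>': '<xxbba>' (7 chars)

7


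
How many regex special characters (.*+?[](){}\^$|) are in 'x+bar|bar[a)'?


Regex special characters are: . * + ? [ ] ( ) { } \ ^ $ |
Scanning 'x+bar|bar[a)':
  pos 1: '+' -> SPECIAL
  pos 5: '|' -> SPECIAL
  pos 9: '[' -> SPECIAL
  pos 11: ')' -> SPECIAL
Special chars found: ['+', '|', '[', ')']
Total: 4

4


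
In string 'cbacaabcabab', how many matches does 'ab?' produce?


Pattern 'ab?' matches 'a' optionally followed by 'b'.
String: 'cbacaabcabab'
Scanning left to right for 'a' then checking next char:
  Match 1: 'a' (a not followed by b)
  Match 2: 'a' (a not followed by b)
  Match 3: 'ab' (a followed by b)
  Match 4: 'ab' (a followed by b)
  Match 5: 'ab' (a followed by b)
Total matches: 5

5


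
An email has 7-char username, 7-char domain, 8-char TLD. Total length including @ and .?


An email address has format: username@domain.tld
Username length: 7
'@' character: 1
Domain length: 7
'.' character: 1
TLD length: 8
Total = 7 + 1 + 7 + 1 + 8 = 24

24


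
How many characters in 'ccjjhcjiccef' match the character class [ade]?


Character class [ade] matches any of: {a, d, e}
Scanning string 'ccjjhcjiccef' character by character:
  pos 0: 'c' -> no
  pos 1: 'c' -> no
  pos 2: 'j' -> no
  pos 3: 'j' -> no
  pos 4: 'h' -> no
  pos 5: 'c' -> no
  pos 6: 'j' -> no
  pos 7: 'i' -> no
  pos 8: 'c' -> no
  pos 9: 'c' -> no
  pos 10: 'e' -> MATCH
  pos 11: 'f' -> no
Total matches: 1

1


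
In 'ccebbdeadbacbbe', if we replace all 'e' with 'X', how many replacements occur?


re.sub('e', 'X', text) replaces every occurrence of 'e' with 'X'.
Text: 'ccebbdeadbacbbe'
Scanning for 'e':
  pos 2: 'e' -> replacement #1
  pos 6: 'e' -> replacement #2
  pos 14: 'e' -> replacement #3
Total replacements: 3

3


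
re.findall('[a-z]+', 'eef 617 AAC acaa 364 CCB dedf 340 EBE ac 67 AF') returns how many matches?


Pattern '[a-z]+' finds one or more lowercase letters.
Text: 'eef 617 AAC acaa 364 CCB dedf 340 EBE ac 67 AF'
Scanning for matches:
  Match 1: 'eef'
  Match 2: 'acaa'
  Match 3: 'dedf'
  Match 4: 'ac'
Total matches: 4

4


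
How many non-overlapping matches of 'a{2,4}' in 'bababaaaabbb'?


Pattern 'a{2,4}' matches between 2 and 4 consecutive a's (greedy).
String: 'bababaaaabbb'
Finding runs of a's and applying greedy matching:
  Run at pos 1: 'a' (length 1)
  Run at pos 3: 'a' (length 1)
  Run at pos 5: 'aaaa' (length 4)
Matches: ['aaaa']
Count: 1

1


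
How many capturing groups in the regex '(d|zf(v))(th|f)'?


To count capturing groups, count each '(' that starts a group.
Pattern: '(d|zf(v))(th|f)'
Walking through the pattern:
  Position 0: '(' -> group #1
  Position 5: '(' -> group #2
  Position 9: '(' -> group #3
Total capturing groups: 3

3


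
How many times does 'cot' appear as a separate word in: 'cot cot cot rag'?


Scanning each word for exact match 'cot':
  Word 1: 'cot' -> MATCH
  Word 2: 'cot' -> MATCH
  Word 3: 'cot' -> MATCH
  Word 4: 'rag' -> no
Total matches: 3

3


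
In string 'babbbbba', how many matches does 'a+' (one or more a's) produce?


Pattern 'a+' matches one or more consecutive a's.
String: 'babbbbba'
Scanning for runs of a:
  Match 1: 'a' (length 1)
  Match 2: 'a' (length 1)
Total matches: 2

2


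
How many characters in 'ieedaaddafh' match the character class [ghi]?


Character class [ghi] matches any of: {g, h, i}
Scanning string 'ieedaaddafh' character by character:
  pos 0: 'i' -> MATCH
  pos 1: 'e' -> no
  pos 2: 'e' -> no
  pos 3: 'd' -> no
  pos 4: 'a' -> no
  pos 5: 'a' -> no
  pos 6: 'd' -> no
  pos 7: 'd' -> no
  pos 8: 'a' -> no
  pos 9: 'f' -> no
  pos 10: 'h' -> MATCH
Total matches: 2

2


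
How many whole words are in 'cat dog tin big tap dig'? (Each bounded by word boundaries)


Word boundaries (\b) mark the start/end of each word.
Text: 'cat dog tin big tap dig'
Splitting by whitespace:
  Word 1: 'cat'
  Word 2: 'dog'
  Word 3: 'tin'
  Word 4: 'big'
  Word 5: 'tap'
  Word 6: 'dig'
Total whole words: 6

6


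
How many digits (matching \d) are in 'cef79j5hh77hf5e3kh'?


\d matches any digit 0-9.
Scanning 'cef79j5hh77hf5e3kh':
  pos 3: '7' -> DIGIT
  pos 4: '9' -> DIGIT
  pos 6: '5' -> DIGIT
  pos 9: '7' -> DIGIT
  pos 10: '7' -> DIGIT
  pos 13: '5' -> DIGIT
  pos 15: '3' -> DIGIT
Digits found: ['7', '9', '5', '7', '7', '5', '3']
Total: 7

7


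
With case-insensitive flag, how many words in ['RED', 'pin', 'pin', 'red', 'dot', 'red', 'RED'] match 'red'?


Case-insensitive matching: compare each word's lowercase form to 'red'.
  'RED' -> lower='red' -> MATCH
  'pin' -> lower='pin' -> no
  'pin' -> lower='pin' -> no
  'red' -> lower='red' -> MATCH
  'dot' -> lower='dot' -> no
  'red' -> lower='red' -> MATCH
  'RED' -> lower='red' -> MATCH
Matches: ['RED', 'red', 'red', 'RED']
Count: 4

4


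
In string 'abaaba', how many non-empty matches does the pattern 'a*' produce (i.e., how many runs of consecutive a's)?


Pattern 'a*' matches zero or more a's. We want non-empty runs of consecutive a's.
String: 'abaaba'
Walking through the string to find runs of a's:
  Run 1: positions 0-0 -> 'a'
  Run 2: positions 2-3 -> 'aa'
  Run 3: positions 5-5 -> 'a'
Non-empty runs found: ['a', 'aa', 'a']
Count: 3

3


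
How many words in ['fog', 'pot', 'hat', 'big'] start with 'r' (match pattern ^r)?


Pattern ^r anchors to start of word. Check which words begin with 'r':
  'fog' -> no
  'pot' -> no
  'hat' -> no
  'big' -> no
Matching words: []
Count: 0

0


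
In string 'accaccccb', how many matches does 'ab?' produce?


Pattern 'ab?' matches 'a' optionally followed by 'b'.
String: 'accaccccb'
Scanning left to right for 'a' then checking next char:
  Match 1: 'a' (a not followed by b)
  Match 2: 'a' (a not followed by b)
Total matches: 2

2


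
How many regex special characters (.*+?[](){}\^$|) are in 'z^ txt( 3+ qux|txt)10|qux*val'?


Regex special characters are: . * + ? [ ] ( ) { } \ ^ $ |
Scanning 'z^ txt( 3+ qux|txt)10|qux*val':
  pos 1: '^' -> SPECIAL
  pos 6: '(' -> SPECIAL
  pos 9: '+' -> SPECIAL
  pos 14: '|' -> SPECIAL
  pos 18: ')' -> SPECIAL
  pos 21: '|' -> SPECIAL
  pos 25: '*' -> SPECIAL
Special chars found: ['^', '(', '+', '|', ')', '|', '*']
Total: 7

7


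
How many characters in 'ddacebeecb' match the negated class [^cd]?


Negated class [^cd] matches any char NOT in {c, d}
Scanning 'ddacebeecb':
  pos 0: 'd' -> no (excluded)
  pos 1: 'd' -> no (excluded)
  pos 2: 'a' -> MATCH
  pos 3: 'c' -> no (excluded)
  pos 4: 'e' -> MATCH
  pos 5: 'b' -> MATCH
  pos 6: 'e' -> MATCH
  pos 7: 'e' -> MATCH
  pos 8: 'c' -> no (excluded)
  pos 9: 'b' -> MATCH
Total matches: 6

6


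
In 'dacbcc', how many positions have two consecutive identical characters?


Looking for consecutive identical characters in 'dacbcc':
  pos 0-1: 'd' vs 'a' -> different
  pos 1-2: 'a' vs 'c' -> different
  pos 2-3: 'c' vs 'b' -> different
  pos 3-4: 'b' vs 'c' -> different
  pos 4-5: 'c' vs 'c' -> MATCH ('cc')
Consecutive identical pairs: ['cc']
Count: 1

1


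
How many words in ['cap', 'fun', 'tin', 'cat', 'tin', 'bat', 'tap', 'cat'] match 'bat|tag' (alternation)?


Alternation 'bat|tag' matches either 'bat' or 'tag'.
Checking each word:
  'cap' -> no
  'fun' -> no
  'tin' -> no
  'cat' -> no
  'tin' -> no
  'bat' -> MATCH
  'tap' -> no
  'cat' -> no
Matches: ['bat']
Count: 1

1


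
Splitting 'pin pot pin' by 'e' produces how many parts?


Splitting by 'e' breaks the string at each occurrence of the separator.
Text: 'pin pot pin'
Parts after split:
  Part 1: 'pin pot pin'
Total parts: 1

1


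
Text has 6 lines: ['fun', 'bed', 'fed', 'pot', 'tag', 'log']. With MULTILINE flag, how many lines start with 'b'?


With MULTILINE flag, ^ matches the start of each line.
Lines: ['fun', 'bed', 'fed', 'pot', 'tag', 'log']
Checking which lines start with 'b':
  Line 1: 'fun' -> no
  Line 2: 'bed' -> MATCH
  Line 3: 'fed' -> no
  Line 4: 'pot' -> no
  Line 5: 'tag' -> no
  Line 6: 'log' -> no
Matching lines: ['bed']
Count: 1

1


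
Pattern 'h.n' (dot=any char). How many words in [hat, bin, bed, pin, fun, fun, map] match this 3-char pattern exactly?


Pattern 'h.n' means: starts with 'h', any single char, ends with 'n'.
Checking each word (must be exactly 3 chars):
  'hat' (len=3): no
  'bin' (len=3): no
  'bed' (len=3): no
  'pin' (len=3): no
  'fun' (len=3): no
  'fun' (len=3): no
  'map' (len=3): no
Matching words: []
Total: 0

0


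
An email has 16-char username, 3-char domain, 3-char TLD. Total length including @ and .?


An email address has format: username@domain.tld
Username length: 16
'@' character: 1
Domain length: 3
'.' character: 1
TLD length: 3
Total = 16 + 1 + 3 + 1 + 3 = 24

24


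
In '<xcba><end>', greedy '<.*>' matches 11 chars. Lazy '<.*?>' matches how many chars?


Greedy '<.*>' tries to match as MUCH as possible.
Lazy '<.*?>' tries to match as LITTLE as possible.

String: '<xcba><end>'
Greedy '<.*>' starts at first '<' and extends to the LAST '>': '<xcba><end>' (11 chars)
Lazy '<.*?>' starts at first '<' and stops at the FIRST '>': '<xcba>' (6 chars)

6


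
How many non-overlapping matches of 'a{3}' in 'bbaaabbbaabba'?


Pattern 'a{3}' matches exactly 3 consecutive a's (greedy, non-overlapping).
String: 'bbaaabbbaabba'
Scanning for runs of a's:
  Run at pos 2: 'aaa' (length 3) -> 1 match(es)
  Run at pos 8: 'aa' (length 2) -> 0 match(es)
  Run at pos 12: 'a' (length 1) -> 0 match(es)
Matches found: ['aaa']
Total: 1

1


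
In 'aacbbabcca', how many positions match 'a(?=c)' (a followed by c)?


Lookahead 'a(?=c)' matches 'a' only when followed by 'c'.
String: 'aacbbabcca'
Checking each position where char is 'a':
  pos 0: 'a' -> no (next='a')
  pos 1: 'a' -> MATCH (next='c')
  pos 5: 'a' -> no (next='b')
Matching positions: [1]
Count: 1

1


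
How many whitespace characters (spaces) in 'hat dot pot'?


\s matches whitespace characters (spaces, tabs, etc.).
Text: 'hat dot pot'
This text has 3 words separated by spaces.
Number of spaces = number of words - 1 = 3 - 1 = 2

2


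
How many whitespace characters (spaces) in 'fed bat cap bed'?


\s matches whitespace characters (spaces, tabs, etc.).
Text: 'fed bat cap bed'
This text has 4 words separated by spaces.
Number of spaces = number of words - 1 = 4 - 1 = 3

3


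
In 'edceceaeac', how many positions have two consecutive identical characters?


Looking for consecutive identical characters in 'edceceaeac':
  pos 0-1: 'e' vs 'd' -> different
  pos 1-2: 'd' vs 'c' -> different
  pos 2-3: 'c' vs 'e' -> different
  pos 3-4: 'e' vs 'c' -> different
  pos 4-5: 'c' vs 'e' -> different
  pos 5-6: 'e' vs 'a' -> different
  pos 6-7: 'a' vs 'e' -> different
  pos 7-8: 'e' vs 'a' -> different
  pos 8-9: 'a' vs 'c' -> different
Consecutive identical pairs: []
Count: 0

0


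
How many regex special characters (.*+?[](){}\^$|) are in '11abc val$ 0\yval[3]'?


Regex special characters are: . * + ? [ ] ( ) { } \ ^ $ |
Scanning '11abc val$ 0\yval[3]':
  pos 9: '$' -> SPECIAL
  pos 12: '\' -> SPECIAL
  pos 17: '[' -> SPECIAL
  pos 19: ']' -> SPECIAL
Special chars found: ['$', '\\', '[', ']']
Total: 4

4


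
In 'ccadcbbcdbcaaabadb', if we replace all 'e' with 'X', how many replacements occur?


re.sub('e', 'X', text) replaces every occurrence of 'e' with 'X'.
Text: 'ccadcbbcdbcaaabadb'
Scanning for 'e':
Total replacements: 0

0


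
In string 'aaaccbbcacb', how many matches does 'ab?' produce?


Pattern 'ab?' matches 'a' optionally followed by 'b'.
String: 'aaaccbbcacb'
Scanning left to right for 'a' then checking next char:
  Match 1: 'a' (a not followed by b)
  Match 2: 'a' (a not followed by b)
  Match 3: 'a' (a not followed by b)
  Match 4: 'a' (a not followed by b)
Total matches: 4

4


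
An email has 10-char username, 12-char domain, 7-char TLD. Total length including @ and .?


An email address has format: username@domain.tld
Username length: 10
'@' character: 1
Domain length: 12
'.' character: 1
TLD length: 7
Total = 10 + 1 + 12 + 1 + 7 = 31

31


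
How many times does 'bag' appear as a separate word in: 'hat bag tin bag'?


Scanning each word for exact match 'bag':
  Word 1: 'hat' -> no
  Word 2: 'bag' -> MATCH
  Word 3: 'tin' -> no
  Word 4: 'bag' -> MATCH
Total matches: 2

2


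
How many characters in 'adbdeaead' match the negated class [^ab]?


Negated class [^ab] matches any char NOT in {a, b}
Scanning 'adbdeaead':
  pos 0: 'a' -> no (excluded)
  pos 1: 'd' -> MATCH
  pos 2: 'b' -> no (excluded)
  pos 3: 'd' -> MATCH
  pos 4: 'e' -> MATCH
  pos 5: 'a' -> no (excluded)
  pos 6: 'e' -> MATCH
  pos 7: 'a' -> no (excluded)
  pos 8: 'd' -> MATCH
Total matches: 5

5


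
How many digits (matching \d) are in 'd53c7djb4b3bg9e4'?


\d matches any digit 0-9.
Scanning 'd53c7djb4b3bg9e4':
  pos 1: '5' -> DIGIT
  pos 2: '3' -> DIGIT
  pos 4: '7' -> DIGIT
  pos 8: '4' -> DIGIT
  pos 10: '3' -> DIGIT
  pos 13: '9' -> DIGIT
  pos 15: '4' -> DIGIT
Digits found: ['5', '3', '7', '4', '3', '9', '4']
Total: 7

7


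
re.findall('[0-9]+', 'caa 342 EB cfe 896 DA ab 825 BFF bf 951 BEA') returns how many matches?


Pattern '[0-9]+' finds one or more digits.
Text: 'caa 342 EB cfe 896 DA ab 825 BFF bf 951 BEA'
Scanning for matches:
  Match 1: '342'
  Match 2: '896'
  Match 3: '825'
  Match 4: '951'
Total matches: 4

4


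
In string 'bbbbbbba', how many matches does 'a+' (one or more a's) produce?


Pattern 'a+' matches one or more consecutive a's.
String: 'bbbbbbba'
Scanning for runs of a:
  Match 1: 'a' (length 1)
Total matches: 1

1


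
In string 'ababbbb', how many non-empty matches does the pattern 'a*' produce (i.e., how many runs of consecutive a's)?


Pattern 'a*' matches zero or more a's. We want non-empty runs of consecutive a's.
String: 'ababbbb'
Walking through the string to find runs of a's:
  Run 1: positions 0-0 -> 'a'
  Run 2: positions 2-2 -> 'a'
Non-empty runs found: ['a', 'a']
Count: 2

2


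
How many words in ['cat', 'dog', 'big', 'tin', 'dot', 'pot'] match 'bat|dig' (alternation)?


Alternation 'bat|dig' matches either 'bat' or 'dig'.
Checking each word:
  'cat' -> no
  'dog' -> no
  'big' -> no
  'tin' -> no
  'dot' -> no
  'pot' -> no
Matches: []
Count: 0

0


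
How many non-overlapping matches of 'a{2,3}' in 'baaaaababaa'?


Pattern 'a{2,3}' matches between 2 and 3 consecutive a's (greedy).
String: 'baaaaababaa'
Finding runs of a's and applying greedy matching:
  Run at pos 1: 'aaaaa' (length 5)
  Run at pos 7: 'a' (length 1)
  Run at pos 9: 'aa' (length 2)
Matches: ['aaa', 'aa', 'aa']
Count: 3

3


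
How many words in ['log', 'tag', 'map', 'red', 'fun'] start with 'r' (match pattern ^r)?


Pattern ^r anchors to start of word. Check which words begin with 'r':
  'log' -> no
  'tag' -> no
  'map' -> no
  'red' -> MATCH (starts with 'r')
  'fun' -> no
Matching words: ['red']
Count: 1

1


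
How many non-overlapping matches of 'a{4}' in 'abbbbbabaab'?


Pattern 'a{4}' matches exactly 4 consecutive a's (greedy, non-overlapping).
String: 'abbbbbabaab'
Scanning for runs of a's:
  Run at pos 0: 'a' (length 1) -> 0 match(es)
  Run at pos 6: 'a' (length 1) -> 0 match(es)
  Run at pos 8: 'aa' (length 2) -> 0 match(es)
Matches found: []
Total: 0

0


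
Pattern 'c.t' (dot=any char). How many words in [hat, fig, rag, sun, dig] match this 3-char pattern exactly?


Pattern 'c.t' means: starts with 'c', any single char, ends with 't'.
Checking each word (must be exactly 3 chars):
  'hat' (len=3): no
  'fig' (len=3): no
  'rag' (len=3): no
  'sun' (len=3): no
  'dig' (len=3): no
Matching words: []
Total: 0

0


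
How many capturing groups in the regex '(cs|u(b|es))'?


To count capturing groups, count each '(' that starts a group.
Pattern: '(cs|u(b|es))'
Walking through the pattern:
  Position 0: '(' -> group #1
  Position 5: '(' -> group #2
Total capturing groups: 2

2


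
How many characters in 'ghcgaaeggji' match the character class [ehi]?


Character class [ehi] matches any of: {e, h, i}
Scanning string 'ghcgaaeggji' character by character:
  pos 0: 'g' -> no
  pos 1: 'h' -> MATCH
  pos 2: 'c' -> no
  pos 3: 'g' -> no
  pos 4: 'a' -> no
  pos 5: 'a' -> no
  pos 6: 'e' -> MATCH
  pos 7: 'g' -> no
  pos 8: 'g' -> no
  pos 9: 'j' -> no
  pos 10: 'i' -> MATCH
Total matches: 3

3


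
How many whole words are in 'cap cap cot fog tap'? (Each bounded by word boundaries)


Word boundaries (\b) mark the start/end of each word.
Text: 'cap cap cot fog tap'
Splitting by whitespace:
  Word 1: 'cap'
  Word 2: 'cap'
  Word 3: 'cot'
  Word 4: 'fog'
  Word 5: 'tap'
Total whole words: 5

5


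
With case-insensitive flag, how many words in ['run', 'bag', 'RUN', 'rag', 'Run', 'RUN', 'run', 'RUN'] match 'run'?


Case-insensitive matching: compare each word's lowercase form to 'run'.
  'run' -> lower='run' -> MATCH
  'bag' -> lower='bag' -> no
  'RUN' -> lower='run' -> MATCH
  'rag' -> lower='rag' -> no
  'Run' -> lower='run' -> MATCH
  'RUN' -> lower='run' -> MATCH
  'run' -> lower='run' -> MATCH
  'RUN' -> lower='run' -> MATCH
Matches: ['run', 'RUN', 'Run', 'RUN', 'run', 'RUN']
Count: 6

6


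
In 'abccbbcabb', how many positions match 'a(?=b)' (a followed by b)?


Lookahead 'a(?=b)' matches 'a' only when followed by 'b'.
String: 'abccbbcabb'
Checking each position where char is 'a':
  pos 0: 'a' -> MATCH (next='b')
  pos 7: 'a' -> MATCH (next='b')
Matching positions: [0, 7]
Count: 2

2


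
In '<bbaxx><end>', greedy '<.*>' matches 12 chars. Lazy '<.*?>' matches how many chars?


Greedy '<.*>' tries to match as MUCH as possible.
Lazy '<.*?>' tries to match as LITTLE as possible.

String: '<bbaxx><end>'
Greedy '<.*>' starts at first '<' and extends to the LAST '>': '<bbaxx><end>' (12 chars)
Lazy '<.*?>' starts at first '<' and stops at the FIRST '>': '<bbaxx>' (7 chars)

7


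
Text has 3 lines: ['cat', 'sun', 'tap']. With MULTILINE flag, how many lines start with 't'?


With MULTILINE flag, ^ matches the start of each line.
Lines: ['cat', 'sun', 'tap']
Checking which lines start with 't':
  Line 1: 'cat' -> no
  Line 2: 'sun' -> no
  Line 3: 'tap' -> MATCH
Matching lines: ['tap']
Count: 1

1


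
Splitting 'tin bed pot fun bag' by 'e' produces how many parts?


Splitting by 'e' breaks the string at each occurrence of the separator.
Text: 'tin bed pot fun bag'
Parts after split:
  Part 1: 'tin b'
  Part 2: 'd pot fun bag'
Total parts: 2

2


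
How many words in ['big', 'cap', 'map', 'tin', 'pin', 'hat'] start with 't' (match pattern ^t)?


Pattern ^t anchors to start of word. Check which words begin with 't':
  'big' -> no
  'cap' -> no
  'map' -> no
  'tin' -> MATCH (starts with 't')
  'pin' -> no
  'hat' -> no
Matching words: ['tin']
Count: 1

1


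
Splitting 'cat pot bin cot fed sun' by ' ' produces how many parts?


Splitting by ' ' breaks the string at each occurrence of the separator.
Text: 'cat pot bin cot fed sun'
Parts after split:
  Part 1: 'cat'
  Part 2: 'pot'
  Part 3: 'bin'
  Part 4: 'cot'
  Part 5: 'fed'
  Part 6: 'sun'
Total parts: 6

6


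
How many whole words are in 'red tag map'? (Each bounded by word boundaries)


Word boundaries (\b) mark the start/end of each word.
Text: 'red tag map'
Splitting by whitespace:
  Word 1: 'red'
  Word 2: 'tag'
  Word 3: 'map'
Total whole words: 3

3


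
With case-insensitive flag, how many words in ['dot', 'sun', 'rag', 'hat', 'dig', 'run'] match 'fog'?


Case-insensitive matching: compare each word's lowercase form to 'fog'.
  'dot' -> lower='dot' -> no
  'sun' -> lower='sun' -> no
  'rag' -> lower='rag' -> no
  'hat' -> lower='hat' -> no
  'dig' -> lower='dig' -> no
  'run' -> lower='run' -> no
Matches: []
Count: 0

0


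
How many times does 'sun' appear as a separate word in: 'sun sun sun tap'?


Scanning each word for exact match 'sun':
  Word 1: 'sun' -> MATCH
  Word 2: 'sun' -> MATCH
  Word 3: 'sun' -> MATCH
  Word 4: 'tap' -> no
Total matches: 3

3


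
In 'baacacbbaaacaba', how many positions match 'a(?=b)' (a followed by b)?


Lookahead 'a(?=b)' matches 'a' only when followed by 'b'.
String: 'baacacbbaaacaba'
Checking each position where char is 'a':
  pos 1: 'a' -> no (next='a')
  pos 2: 'a' -> no (next='c')
  pos 4: 'a' -> no (next='c')
  pos 8: 'a' -> no (next='a')
  pos 9: 'a' -> no (next='a')
  pos 10: 'a' -> no (next='c')
  pos 12: 'a' -> MATCH (next='b')
Matching positions: [12]
Count: 1

1


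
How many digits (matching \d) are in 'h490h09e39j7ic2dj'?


\d matches any digit 0-9.
Scanning 'h490h09e39j7ic2dj':
  pos 1: '4' -> DIGIT
  pos 2: '9' -> DIGIT
  pos 3: '0' -> DIGIT
  pos 5: '0' -> DIGIT
  pos 6: '9' -> DIGIT
  pos 8: '3' -> DIGIT
  pos 9: '9' -> DIGIT
  pos 11: '7' -> DIGIT
  pos 14: '2' -> DIGIT
Digits found: ['4', '9', '0', '0', '9', '3', '9', '7', '2']
Total: 9

9
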